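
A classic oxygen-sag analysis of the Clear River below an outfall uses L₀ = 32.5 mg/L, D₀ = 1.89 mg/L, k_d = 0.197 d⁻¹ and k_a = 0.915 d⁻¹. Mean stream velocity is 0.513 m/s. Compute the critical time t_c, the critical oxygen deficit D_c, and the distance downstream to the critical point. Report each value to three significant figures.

t_c = [1/(k_a−k_d)] ln[(k_a/k_d)(1 − D₀(k_a−k_d)/(k_d L₀))]
= [1/(0.915−0.197)] ln[(0.915/0.197)(1 − 1.89×0.7180/(0.197×32.5))]
= (1/0.7180) ln[4.645 × 0.7880] = 1.393 × ln(3.660) = 1.393 × 1.298 = 1.807 d.
L(t_c) = L₀ e^(−k_d t_c) = 32.5 × 0.7005 = 22.77 mg/L, and at the critical point k_a D_c = k_d L, so D_c = (0.197/0.915) × 22.77 = 4.901 mg/L.
x_c = v t_c = 0.513 m/s × 1.807 d × 86400 s/d = 80100 m ≈ 80.1 km.

t_c ≈ 1.81 d; D_c ≈ 4.90 mg/L; x_c ≈ 80.1 km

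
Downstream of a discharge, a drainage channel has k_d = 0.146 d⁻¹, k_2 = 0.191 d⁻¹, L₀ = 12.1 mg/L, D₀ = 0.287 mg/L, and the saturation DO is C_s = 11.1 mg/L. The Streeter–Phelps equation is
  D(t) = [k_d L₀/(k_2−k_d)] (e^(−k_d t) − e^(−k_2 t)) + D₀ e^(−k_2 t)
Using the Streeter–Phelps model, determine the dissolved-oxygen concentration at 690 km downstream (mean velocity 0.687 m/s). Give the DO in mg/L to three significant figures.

DO ≈ 8.14 mg/L

Travel time t = x/v = 690 km / (0.687 m/s) = 690000 m / 0.687 m/s = 1.004×10^6 s = 11.62 d.
k_d L₀/(k_2−k_d) = 0.146×12.1/(0.191−0.146) = 1.767/0.04500 = 39.26 mg/L.
e^(−k_d t) = e^(−0.146×11.62) = 0.1832; e^(−k_2 t) = e^(−0.191×11.62) = 0.1086.
D = 39.26 × (0.1832 − 0.1086) + 0.287 × 0.1086 = 2.929 + 0.03116 = 2.961 mg/L.
DO = C_s − D = 11.1 − 2.961 = 8.139 mg/L.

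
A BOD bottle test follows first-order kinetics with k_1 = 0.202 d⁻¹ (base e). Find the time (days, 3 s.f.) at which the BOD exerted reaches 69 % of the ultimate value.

y/L₀ = 1 − e^(−k_1 t) = 0.69 ⇒ e^(−k_1 t) = 0.310
t = −ln(0.310) / 0.202 = 1.171 / 0.202 = 5.798 d.

t ≈ 5.80 d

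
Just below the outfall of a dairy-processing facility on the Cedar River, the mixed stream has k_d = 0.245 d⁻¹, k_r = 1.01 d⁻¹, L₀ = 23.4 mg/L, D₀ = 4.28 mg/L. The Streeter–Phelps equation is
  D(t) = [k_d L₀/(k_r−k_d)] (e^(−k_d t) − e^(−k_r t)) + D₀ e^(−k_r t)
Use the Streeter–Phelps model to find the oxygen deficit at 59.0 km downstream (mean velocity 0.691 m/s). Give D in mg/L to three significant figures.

Travel time t = x/v = 59.0 km / (0.691 m/s) = 59000 m / 0.691 m/s = 85380 s = 0.9882 d.
k_d L₀/(k_r−k_d) = 0.245×23.4/(1.01−0.245) = 5.733/0.7650 = 7.494 mg/L.
e^(−k_d t) = e^(−0.245×0.9882) = 0.7850; e^(−k_r t) = e^(−1.01×0.9882) = 0.3686.
D = 7.494 × (0.7850 − 0.3686) + 4.28 × 0.3686 = 3.120 + 1.577 = 4.698 mg/L.

D ≈ 4.70 mg/L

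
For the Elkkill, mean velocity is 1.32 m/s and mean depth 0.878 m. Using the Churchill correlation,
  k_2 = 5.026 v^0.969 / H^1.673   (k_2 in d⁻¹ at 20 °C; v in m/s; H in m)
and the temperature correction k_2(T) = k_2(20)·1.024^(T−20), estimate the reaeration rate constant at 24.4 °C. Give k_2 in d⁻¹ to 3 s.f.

k_2 ≈ 9.08 d⁻¹

k_2(20) = 5.026 × 1.32^0.969 / 0.878^1.673 = 5.026 × 1.309 / 0.8044 = 8.177 d⁻¹.
k_2(24.4) = 8.177 × 1.024^(24.4−20) = 8.177 × 1.110 = 9.076 d⁻¹.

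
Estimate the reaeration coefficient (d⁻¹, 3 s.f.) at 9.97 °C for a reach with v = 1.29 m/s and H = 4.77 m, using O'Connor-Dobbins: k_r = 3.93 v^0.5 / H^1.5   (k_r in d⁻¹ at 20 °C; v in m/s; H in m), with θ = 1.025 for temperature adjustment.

k_r(20) = 3.93 × 1.29^0.5 / 4.77^1.5 = 3.93 × 1.136 / 10.42 = 0.4285 d⁻¹.
k_r(9.97) = 0.4285 × 1.025^(9.97−20) = 0.4285 × 0.7806 = 0.3345 d⁻¹.

k_r ≈ 0.334 d⁻¹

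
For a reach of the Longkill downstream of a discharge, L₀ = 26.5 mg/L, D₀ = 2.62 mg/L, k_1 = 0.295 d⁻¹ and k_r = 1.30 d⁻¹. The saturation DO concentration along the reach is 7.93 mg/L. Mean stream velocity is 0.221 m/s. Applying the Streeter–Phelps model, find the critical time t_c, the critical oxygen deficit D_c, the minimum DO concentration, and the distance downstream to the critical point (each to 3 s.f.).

With k_r/k_1 = 4.407 and 1 − D₀(k_r−k_1)/(k_1 L₀) = 0.6632,
t_c = ln(4.407 × 0.6632) / (1.30 − 0.295) = ln(2.922) / 1.005 = 1.072/1.005 = 1.067 d.
L(t_c) = L₀ e^(−k_1 t_c) = 26.5 × 0.7299 = 19.34 mg/L, and at the critical point k_r D_c = k_1 L, so D_c = (0.295/1.30) × 19.34 = 4.389 mg/L.
Minimum DO = C_s − D_c = 7.93 − 4.389 = 3.541 mg/L.
x_c = v t_c = 0.221 m/s × 1.067 d × 86400 s/d = 20380 m ≈ 20.4 km.

t_c ≈ 1.07 d; D_c ≈ 4.39 mg/L; min DO ≈ 3.54 mg/L; x_c ≈ 20.4 km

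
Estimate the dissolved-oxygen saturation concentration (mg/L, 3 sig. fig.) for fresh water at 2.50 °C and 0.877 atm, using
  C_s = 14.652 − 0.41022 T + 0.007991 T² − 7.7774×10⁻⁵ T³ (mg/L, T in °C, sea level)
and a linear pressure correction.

C_s ≈ 12.0 mg/L

At sea level: C_s = 14.652 − 0.41022×2.50 + 0.007991×2.50² − 7.7774×10⁻⁵×2.50³ = 13.68 mg/L.
Pressure correction: C_s' = 13.68 × 0.877 = 11.99 mg/L.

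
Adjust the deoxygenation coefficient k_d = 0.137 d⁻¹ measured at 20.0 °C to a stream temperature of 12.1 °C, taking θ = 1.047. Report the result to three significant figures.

k_d ≈ 0.0953 d⁻¹

k_d(T₂) = k_d(T₁) · θ^(T₂−T₁) = 0.137 × 1.047^(12.1−20.0)
= 0.137 × 1.047^-7.90 = 0.137 × 0.6957 = 0.09531 d⁻¹.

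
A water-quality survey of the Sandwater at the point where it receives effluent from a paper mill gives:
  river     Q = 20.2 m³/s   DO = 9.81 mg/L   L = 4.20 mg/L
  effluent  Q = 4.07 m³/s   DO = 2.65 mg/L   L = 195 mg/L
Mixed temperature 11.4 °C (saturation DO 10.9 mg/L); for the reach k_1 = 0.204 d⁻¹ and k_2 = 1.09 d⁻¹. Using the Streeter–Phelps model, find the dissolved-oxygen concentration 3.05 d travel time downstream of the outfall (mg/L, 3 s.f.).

Mixed DO = (20.2×9.81 + 4.07×2.65)/(20.2+4.07) = 208.9/24.27 = 8.609 mg/L.
Mixed L₀ = (20.2×4.20 + 4.07×195)/(24.27) = 878.5/24.27 = 36.20 mg/L.
Initial deficit D₀ = C_s − DO₀ = 10.9 − 8.609 = 2.291 mg/L.
D(3.05) = [0.204×36.20/(1.09−0.204)](e^(−0.204×3.05) − e^(−1.09×3.05)) + 2.291 e^(−1.09×3.05)
= 8.334 × (0.5368 − 0.03599) + 2.291 × 0.03599 = 4.256 mg/L.
DO = 10.9 − 4.256 = 6.644 mg/L.

DO ≈ 6.64 mg/L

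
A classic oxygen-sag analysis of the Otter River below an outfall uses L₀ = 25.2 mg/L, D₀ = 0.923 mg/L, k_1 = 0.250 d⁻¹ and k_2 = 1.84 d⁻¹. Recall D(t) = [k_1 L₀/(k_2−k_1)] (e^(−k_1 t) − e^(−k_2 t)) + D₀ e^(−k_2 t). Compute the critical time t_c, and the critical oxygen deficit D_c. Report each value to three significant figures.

t_c = [1/(k_2−k_1)] ln[(k_2/k_1)(1 − D₀(k_2−k_1)/(k_1 L₀))]
= [1/(1.84−0.250)] ln[(1.84/0.250)(1 − 0.923×1.590/(0.250×25.2))]
= (1/1.590) ln[7.360 × 0.7671] = 0.6289 × ln(5.646) = 0.6289 × 1.731 = 1.089 d.
D_c = (k_1/k_2) L₀ e^(−k_1 t_c) = (0.250/1.84) × 25.2 × e^(−0.250×1.089) = 0.1359 × 25.2 × 0.7617 = 2.608 mg/L.

t_c ≈ 1.09 d; D_c ≈ 2.61 mg/L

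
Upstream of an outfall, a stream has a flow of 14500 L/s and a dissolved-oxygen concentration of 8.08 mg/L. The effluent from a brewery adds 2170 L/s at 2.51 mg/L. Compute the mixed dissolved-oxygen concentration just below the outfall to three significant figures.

Flow-weighted mixing: C = (Q_r C_r + Q_w C_w)/(Q_r + Q_w)
= (14500×8.08 + 2170×2.51)/(14500 + 2170) = 122600/16670 = 7.355 mg/L.

7.35 mg/L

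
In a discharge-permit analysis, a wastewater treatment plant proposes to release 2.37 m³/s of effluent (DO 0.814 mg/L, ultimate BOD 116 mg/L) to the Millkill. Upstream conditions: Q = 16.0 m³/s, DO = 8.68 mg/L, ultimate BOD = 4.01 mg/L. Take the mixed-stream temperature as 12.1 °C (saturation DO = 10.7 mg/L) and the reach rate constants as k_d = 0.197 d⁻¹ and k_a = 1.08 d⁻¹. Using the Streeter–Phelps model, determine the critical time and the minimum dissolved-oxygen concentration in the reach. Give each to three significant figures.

Mixed DO = (16.0×8.68 + 2.37×0.814)/(16.0+2.37) = 140.8/18.37 = 7.665 mg/L.
Mixed L₀ = (16.0×4.01 + 2.37×116)/(18.37) = 339.1/18.37 = 18.46 mg/L.
Initial deficit D₀ = C_s − DO₀ = 10.7 − 7.665 = 3.035 mg/L.
t_c = (1/0.8830) ln[(1.08/0.197)(1 − 3.035×0.8830/(0.197×18.46))] = 1.133 × ln(1.442) = 0.4146 d.
D_c = (0.197/1.08) × 18.46 × e^(−0.197×0.4146) = 0.1824 × 18.46 × 0.9216 = 3.103 mg/L.
Minimum DO = 10.7 − 3.103 = 7.597 mg/L.

t_c ≈ 0.415 d; minimum DO ≈ 7.60 mg/L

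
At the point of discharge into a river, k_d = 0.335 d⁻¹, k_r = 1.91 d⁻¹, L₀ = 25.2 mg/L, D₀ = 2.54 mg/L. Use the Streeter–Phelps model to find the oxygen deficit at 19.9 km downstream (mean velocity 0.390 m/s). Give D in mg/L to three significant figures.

Travel time t = x/v = 19.9 km / (0.390 m/s) = 19900 m / 0.390 m/s = 51030 s = 0.5906 d.
k_d L₀/(k_r−k_d) = 0.335×25.2/(1.91−0.335) = 8.442/1.575 = 5.360 mg/L.
e^(−k_d t) = e^(−0.335×0.5906) = 0.8205; e^(−k_r t) = e^(−1.91×0.5906) = 0.3237.
D = 5.360 × (0.8205 − 0.3237) + 2.54 × 0.3237 = 2.663 + 0.8221 = 3.485 mg/L.

D ≈ 3.49 mg/L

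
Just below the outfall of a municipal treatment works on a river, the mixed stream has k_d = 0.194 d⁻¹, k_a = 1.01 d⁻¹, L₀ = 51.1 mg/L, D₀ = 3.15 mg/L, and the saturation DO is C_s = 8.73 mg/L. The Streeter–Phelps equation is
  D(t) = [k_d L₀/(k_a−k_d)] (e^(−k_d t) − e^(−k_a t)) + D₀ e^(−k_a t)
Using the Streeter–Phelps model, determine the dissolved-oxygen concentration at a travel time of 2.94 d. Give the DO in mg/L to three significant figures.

DO ≈ 2.32 mg/L

k_d L₀/(k_a−k_d) = 0.194×51.1/(1.01−0.194) = 9.913/0.8160 = 12.15 mg/L.
e^(−k_d t) = e^(−0.194×2.940) = 0.5653; e^(−k_a t) = e^(−1.01×2.940) = 0.05133.
D = 12.15 × (0.5653 − 0.05133) + 3.15 × 0.05133 = 6.244 + 0.1617 = 6.406 mg/L.
DO = C_s − D = 8.73 − 6.406 = 2.324 mg/L.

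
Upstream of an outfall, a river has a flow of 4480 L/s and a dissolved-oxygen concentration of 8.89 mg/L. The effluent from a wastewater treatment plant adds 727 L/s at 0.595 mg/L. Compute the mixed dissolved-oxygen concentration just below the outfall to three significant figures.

7.73 mg/L

Flow-weighted mixing: C = (Q_r C_r + Q_w C_w)/(Q_r + Q_w)
= (4480×8.89 + 727×0.595)/(4480 + 727) = 40260/5207 = 7.732 mg/L.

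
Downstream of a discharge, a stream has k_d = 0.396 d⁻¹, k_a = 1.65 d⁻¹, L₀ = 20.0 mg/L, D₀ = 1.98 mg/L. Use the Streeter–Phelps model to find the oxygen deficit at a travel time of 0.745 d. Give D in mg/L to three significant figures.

D ≈ 3.43 mg/L

k_d L₀/(k_a−k_d) = 0.396×20.0/(1.65−0.396) = 7.920/1.254 = 6.316 mg/L.
e^(−k_d t) = e^(−0.396×0.7450) = 0.7445; e^(−k_a t) = e^(−1.65×0.7450) = 0.2925.
D = 6.316 × (0.7445 − 0.2925) + 1.98 × 0.2925 = 2.855 + 0.5792 = 3.434 mg/L.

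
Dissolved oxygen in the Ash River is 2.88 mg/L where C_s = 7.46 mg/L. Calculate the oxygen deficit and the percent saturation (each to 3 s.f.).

D ≈ 4.58 mg/L; 38.6 % saturation

D = C_s − C = 7.46 − 2.88 = 4.58 mg/L.
% saturation = 2.88/7.46 × 100 = 38.6 %.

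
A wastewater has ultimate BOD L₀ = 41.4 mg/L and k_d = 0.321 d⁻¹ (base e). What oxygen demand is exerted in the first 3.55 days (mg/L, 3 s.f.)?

y ≈ 28.2 mg/L

y_t = L₀(1 − e^(−k_d t)) = 41.4 × (1 − e^(−0.321×3.55))
= 41.4 × (1 − 0.3200) = 41.4 × 0.6800 = 28.15 mg/L.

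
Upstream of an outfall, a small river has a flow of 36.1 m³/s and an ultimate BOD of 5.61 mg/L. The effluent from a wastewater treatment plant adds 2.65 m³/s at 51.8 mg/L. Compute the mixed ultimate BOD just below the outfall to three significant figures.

8.77 mg/L

Flow-weighted mixing: C = (Q_r C_r + Q_w C_w)/(Q_r + Q_w)
= (36.1×5.61 + 2.65×51.8)/(36.1 + 2.65) = 339.8/38.75 = 8.769 mg/L.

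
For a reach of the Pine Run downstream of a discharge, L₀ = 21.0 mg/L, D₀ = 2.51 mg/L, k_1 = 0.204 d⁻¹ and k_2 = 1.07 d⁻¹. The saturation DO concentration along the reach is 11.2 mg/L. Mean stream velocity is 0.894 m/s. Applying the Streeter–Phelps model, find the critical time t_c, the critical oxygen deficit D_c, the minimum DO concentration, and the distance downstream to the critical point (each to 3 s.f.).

t_c ≈ 1.10 d; D_c ≈ 3.20 mg/L; min DO ≈ 8.00 mg/L; x_c ≈ 84.7 km

t_c = [1/(k_2−k_1)] ln[(k_2/k_1)(1 − D₀(k_2−k_1)/(k_1 L₀))]
= [1/(1.07−0.204)] ln[(1.07/0.204)(1 − 2.51×0.8660/(0.204×21.0))]
= (1/0.8660) ln[5.245 × 0.4926] = 1.155 × ln(2.584) = 1.155 × 0.9493 = 1.096 d.
D_c = (k_1/k_2) L₀ e^(−k_1 t_c) = (0.204/1.07) × 21.0 × e^(−0.204×1.096) = 0.1907 × 21.0 × 0.7996 = 3.201 mg/L.
Minimum DO = C_s − D_c = 11.2 − 3.201 = 7.999 mg/L.
x_c = v t_c = 0.894 m/s × 1.096 d × 86400 s/d = 84670 m ≈ 84.7 km.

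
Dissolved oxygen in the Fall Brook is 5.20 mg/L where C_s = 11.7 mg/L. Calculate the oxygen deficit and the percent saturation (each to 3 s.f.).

D = C_s − C = 11.7 − 5.20 = 6.50 mg/L.
% saturation = 5.20/11.7 × 100 = 44.4 %.

D ≈ 6.50 mg/L; 44.4 % saturation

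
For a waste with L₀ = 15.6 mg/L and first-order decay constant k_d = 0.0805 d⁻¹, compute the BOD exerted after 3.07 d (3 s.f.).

y ≈ 3.42 mg/L

y_t = L₀(1 − e^(−k_d t)) = 15.6 × (1 − e^(−0.0805×3.07))
= 15.6 × (1 − 0.7810) = 15.6 × 0.2190 = 3.416 mg/L.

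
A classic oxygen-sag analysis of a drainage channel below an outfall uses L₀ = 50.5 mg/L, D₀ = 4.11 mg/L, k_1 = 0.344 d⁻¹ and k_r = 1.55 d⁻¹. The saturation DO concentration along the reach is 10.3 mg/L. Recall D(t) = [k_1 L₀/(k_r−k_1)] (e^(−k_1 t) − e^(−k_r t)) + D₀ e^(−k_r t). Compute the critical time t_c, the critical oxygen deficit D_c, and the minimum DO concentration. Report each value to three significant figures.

t_c ≈ 0.970 d; D_c ≈ 8.03 mg/L; min DO ≈ 2.27 mg/L

With k_r/k_1 = 4.506 and 1 − D₀(k_r−k_1)/(k_1 L₀) = 0.7147,
t_c = ln(4.506 × 0.7147) / (1.55 − 0.344) = ln(3.220) / 1.206 = 1.169/1.206 = 0.9697 d.
D_c = (k_1/k_r) L₀ e^(−k_1 t_c) = (0.344/1.55) × 50.5 × e^(−0.344×0.9697) = 0.2219 × 50.5 × 0.7164 = 8.029 mg/L.
Minimum DO = C_s − D_c = 10.3 − 8.029 = 2.271 mg/L.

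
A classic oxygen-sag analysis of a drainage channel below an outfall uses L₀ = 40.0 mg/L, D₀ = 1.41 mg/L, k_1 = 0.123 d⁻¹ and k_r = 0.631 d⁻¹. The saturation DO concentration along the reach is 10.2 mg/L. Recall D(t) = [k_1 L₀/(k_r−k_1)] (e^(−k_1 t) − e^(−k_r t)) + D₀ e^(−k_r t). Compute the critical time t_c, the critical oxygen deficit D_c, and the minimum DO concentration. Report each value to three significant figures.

With k_r/k_1 = 5.130 and 1 − D₀(k_r−k_1)/(k_1 L₀) = 0.8544,
t_c = ln(5.130 × 0.8544) / (0.631 − 0.123) = ln(4.383) / 0.5080 = 1.478/0.5080 = 2.909 d.
L(t_c) = L₀ e^(−k_1 t_c) = 40.0 × 0.6992 = 27.97 mg/L, and at the critical point k_r D_c = k_1 L, so D_c = (0.123/0.631) × 27.97 = 5.452 mg/L.
Minimum DO = C_s − D_c = 10.2 − 5.452 = 4.748 mg/L.

t_c ≈ 2.91 d; D_c ≈ 5.45 mg/L; min DO ≈ 4.75 mg/L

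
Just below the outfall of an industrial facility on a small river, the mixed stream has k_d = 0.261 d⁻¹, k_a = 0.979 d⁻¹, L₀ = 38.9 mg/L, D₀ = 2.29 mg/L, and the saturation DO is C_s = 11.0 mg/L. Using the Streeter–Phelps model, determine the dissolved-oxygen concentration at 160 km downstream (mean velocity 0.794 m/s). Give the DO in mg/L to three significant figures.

Travel time t = x/v = 160 km / (0.794 m/s) = 160000 m / 0.794 m/s = 201500 s = 2.332 d.
k_d L₀/(k_a−k_d) = 0.261×38.9/(0.979−0.261) = 10.15/0.7180 = 14.14 mg/L.
e^(−k_d t) = e^(−0.261×2.332) = 0.5440; e^(−k_a t) = e^(−0.979×2.332) = 0.1019.
D = 14.14 × (0.5440 − 0.1019) + 2.29 × 0.1019 = 6.251 + 0.2335 = 6.485 mg/L.
DO = C_s − D = 11.0 − 6.485 = 4.515 mg/L.

DO ≈ 4.52 mg/L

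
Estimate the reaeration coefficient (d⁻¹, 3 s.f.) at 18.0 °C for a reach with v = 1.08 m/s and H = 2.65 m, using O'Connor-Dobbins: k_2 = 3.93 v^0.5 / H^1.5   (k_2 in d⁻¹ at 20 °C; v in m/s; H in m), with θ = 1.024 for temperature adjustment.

k_2(20) = 3.93 × 1.08^0.5 / 2.65^1.5 = 3.93 × 1.039 / 4.314 = 0.9468 d⁻¹.
k_2(18.0) = 0.9468 × 1.024^(18.0−20) = 0.9468 × 0.9537 = 0.9029 d⁻¹.

k_2 ≈ 0.903 d⁻¹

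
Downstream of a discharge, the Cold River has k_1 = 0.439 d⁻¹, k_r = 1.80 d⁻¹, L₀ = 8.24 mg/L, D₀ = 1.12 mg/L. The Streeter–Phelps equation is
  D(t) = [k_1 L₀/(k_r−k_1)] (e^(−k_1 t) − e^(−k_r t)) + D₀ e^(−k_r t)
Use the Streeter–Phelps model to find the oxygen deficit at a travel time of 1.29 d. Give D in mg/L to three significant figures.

k_1 L₀/(k_r−k_1) = 0.439×8.24/(1.80−0.439) = 3.617/1.361 = 2.658 mg/L.
e^(−k_1 t) = e^(−0.439×1.290) = 0.5676; e^(−k_r t) = e^(−1.80×1.290) = 0.09808.
D = 2.658 × (0.5676 − 0.09808) + 1.12 × 0.09808 = 1.248 + 0.1098 = 1.358 mg/L.

D ≈ 1.36 mg/L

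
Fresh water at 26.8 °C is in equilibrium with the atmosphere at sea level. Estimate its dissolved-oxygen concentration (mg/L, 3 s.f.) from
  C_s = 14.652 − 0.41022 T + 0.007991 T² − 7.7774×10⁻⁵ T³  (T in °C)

C_s = 14.652 − 0.41022×26.8 + 0.007991×26.8² − 7.7774×10⁻⁵×26.8³ = 7.901 mg/L.

C_s ≈ 7.90 mg/L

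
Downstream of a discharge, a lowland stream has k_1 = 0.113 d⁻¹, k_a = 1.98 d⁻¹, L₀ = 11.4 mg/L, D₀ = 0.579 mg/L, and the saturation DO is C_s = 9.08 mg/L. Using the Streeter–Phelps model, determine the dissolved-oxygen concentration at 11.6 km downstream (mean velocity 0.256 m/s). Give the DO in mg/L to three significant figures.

Travel time t = x/v = 11.6 km / (0.256 m/s) = 11600 m / 0.256 m/s = 45310 s = 0.5245 d.
k_1 L₀/(k_a−k_1) = 0.113×11.4/(1.98−0.113) = 1.288/1.867 = 0.6900 mg/L.
e^(−k_1 t) = e^(−0.113×0.5245) = 0.9425; e^(−k_a t) = e^(−1.98×0.5245) = 0.3540.
D = 0.6900 × (0.9425 − 0.3540) + 0.579 × 0.3540 = 0.4060 + 0.2050 = 0.6110 mg/L.
DO = C_s − D = 9.08 − 0.6110 = 8.469 mg/L.

DO ≈ 8.47 mg/L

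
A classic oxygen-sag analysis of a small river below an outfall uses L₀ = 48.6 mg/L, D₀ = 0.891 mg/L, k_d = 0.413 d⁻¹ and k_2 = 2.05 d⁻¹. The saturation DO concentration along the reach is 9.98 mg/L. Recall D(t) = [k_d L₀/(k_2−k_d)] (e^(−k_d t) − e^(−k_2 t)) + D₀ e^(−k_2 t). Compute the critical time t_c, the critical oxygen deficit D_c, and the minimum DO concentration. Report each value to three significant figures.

At the critical point dD/dt = 0, so k_d L₀ e^(−k_d t) = k_2 D. Substituting D(t) from the Streeter–Phelps equation and solving for t gives
t_c = ln[(k_2/k_d)(1 − D₀(k_2−k_d)/(k_d L₀))] / (k_2−k_d).
Here k_2−k_d = 1.637 d⁻¹ and 1 − D₀(k_2−k_d)/(k_d L₀) = 1 − 0.891×1.637/(0.413×48.6) = 0.9273, so
t_c = ln(4.964 × 0.9273) / 1.637 = 1.527 / 1.637 = 0.9326 d.
L(t_c) = L₀ e^(−k_d t_c) = 48.6 × 0.6803 = 33.06 mg/L, and at the critical point k_2 D_c = k_d L, so D_c = (0.413/2.05) × 33.06 = 6.661 mg/L.
Minimum DO = C_s − D_c = 9.98 − 6.661 = 3.319 mg/L.

t_c ≈ 0.933 d; D_c ≈ 6.66 mg/L; min DO ≈ 3.32 mg/L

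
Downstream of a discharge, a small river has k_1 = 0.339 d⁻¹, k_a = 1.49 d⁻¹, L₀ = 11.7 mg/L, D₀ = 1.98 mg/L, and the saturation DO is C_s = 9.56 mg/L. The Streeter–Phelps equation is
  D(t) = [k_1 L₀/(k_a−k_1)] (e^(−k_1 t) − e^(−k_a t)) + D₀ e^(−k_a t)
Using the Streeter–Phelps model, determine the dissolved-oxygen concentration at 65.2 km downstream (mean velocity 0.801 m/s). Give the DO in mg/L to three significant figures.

DO ≈ 7.42 mg/L

Travel time t = x/v = 65.2 km / (0.801 m/s) = 65200 m / 0.801 m/s = 81400 s = 0.9421 d.
k_1 L₀/(k_a−k_1) = 0.339×11.7/(1.49−0.339) = 3.966/1.151 = 3.446 mg/L.
e^(−k_1 t) = e^(−0.339×0.9421) = 0.7266; e^(−k_a t) = e^(−1.49×0.9421) = 0.2457.
D = 3.446 × (0.7266 − 0.2457) + 1.98 × 0.2457 = 1.657 + 0.4864 = 2.144 mg/L.
DO = C_s − D = 9.56 − 2.144 = 7.416 mg/L.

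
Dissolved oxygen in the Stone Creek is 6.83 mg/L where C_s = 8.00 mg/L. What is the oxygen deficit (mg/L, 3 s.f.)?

D ≈ 1.17 mg/L

D = C_s − C = 8.00 − 6.83 = 1.17 mg/L.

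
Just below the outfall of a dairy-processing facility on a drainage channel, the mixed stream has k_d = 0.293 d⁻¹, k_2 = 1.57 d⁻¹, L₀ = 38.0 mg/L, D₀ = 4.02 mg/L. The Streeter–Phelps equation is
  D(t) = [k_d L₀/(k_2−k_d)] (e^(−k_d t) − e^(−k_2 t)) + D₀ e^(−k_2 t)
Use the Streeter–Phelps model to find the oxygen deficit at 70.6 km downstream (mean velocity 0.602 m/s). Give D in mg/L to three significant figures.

D ≈ 5.30 mg/L

Travel time t = x/v = 70.6 km / (0.602 m/s) = 70600 m / 0.602 m/s = 117300 s = 1.357 d.
k_d L₀/(k_2−k_d) = 0.293×38.0/(1.57−0.293) = 11.13/1.277 = 8.719 mg/L.
e^(−k_d t) = e^(−0.293×1.357) = 0.6719; e^(−k_2 t) = e^(−1.57×1.357) = 0.1187.
D = 8.719 × (0.6719 − 0.1187) + 4.02 × 0.1187 = 4.823 + 0.4772 = 5.300 mg/L.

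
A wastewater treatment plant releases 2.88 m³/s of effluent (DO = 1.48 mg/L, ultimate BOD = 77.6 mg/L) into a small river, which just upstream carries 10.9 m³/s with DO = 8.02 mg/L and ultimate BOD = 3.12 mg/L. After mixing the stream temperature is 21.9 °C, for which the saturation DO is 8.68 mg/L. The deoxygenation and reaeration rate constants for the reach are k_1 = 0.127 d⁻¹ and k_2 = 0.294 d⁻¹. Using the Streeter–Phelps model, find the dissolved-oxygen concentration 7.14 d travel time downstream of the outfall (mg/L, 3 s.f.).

Mixed DO = (10.9×8.02 + 2.88×1.48)/(10.9+2.88) = 91.68/13.78 = 6.653 mg/L.
Mixed L₀ = (10.9×3.12 + 2.88×77.6)/(13.78) = 257.5/13.78 = 18.69 mg/L.
Initial deficit D₀ = C_s − DO₀ = 8.68 − 6.653 = 2.027 mg/L.
D(7.14) = [0.127×18.69/(0.294−0.127)](e^(−0.127×7.14) − e^(−0.294×7.14)) + 2.027 e^(−0.294×7.14)
= 14.21 × (0.4038 − 0.1226) + 2.027 × 0.1226 = 4.245 mg/L.
DO = 8.68 − 4.245 = 4.435 mg/L.

DO ≈ 4.43 mg/L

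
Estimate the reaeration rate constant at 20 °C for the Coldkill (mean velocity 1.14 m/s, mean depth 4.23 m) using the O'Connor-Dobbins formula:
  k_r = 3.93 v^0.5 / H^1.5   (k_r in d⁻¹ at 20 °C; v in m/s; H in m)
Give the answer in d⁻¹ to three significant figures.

k_r ≈ 0.482 d⁻¹

k_r = 3.93 × 1.14^0.5 / 4.23^1.5 = 3.93 × 1.068 / 8.700 = 0.4823 d⁻¹.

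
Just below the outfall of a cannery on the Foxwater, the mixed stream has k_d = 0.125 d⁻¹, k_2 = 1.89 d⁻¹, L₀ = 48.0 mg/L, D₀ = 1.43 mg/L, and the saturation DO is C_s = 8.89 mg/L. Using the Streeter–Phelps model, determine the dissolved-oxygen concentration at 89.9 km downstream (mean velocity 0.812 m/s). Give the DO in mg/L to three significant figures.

Travel time t = x/v = 89.9 km / (0.812 m/s) = 89900 m / 0.812 m/s = 110700 s = 1.281 d.
k_d L₀/(k_2−k_d) = 0.125×48.0/(1.89−0.125) = 6.000/1.765 = 3.399 mg/L.
e^(−k_d t) = e^(−0.125×1.281) = 0.8520; e^(−k_2 t) = e^(−1.89×1.281) = 0.08876.
D = 3.399 × (0.8520 − 0.08876) + 1.43 × 0.08876 = 2.595 + 0.1269 = 2.721 mg/L.
DO = C_s − D = 8.89 − 2.721 = 6.169 mg/L.

DO ≈ 6.17 mg/L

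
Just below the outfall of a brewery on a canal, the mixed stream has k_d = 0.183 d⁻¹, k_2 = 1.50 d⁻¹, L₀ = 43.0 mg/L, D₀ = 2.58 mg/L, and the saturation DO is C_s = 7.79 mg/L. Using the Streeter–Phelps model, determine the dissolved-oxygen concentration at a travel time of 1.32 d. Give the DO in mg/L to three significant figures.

k_d L₀/(k_2−k_d) = 0.183×43.0/(1.50−0.183) = 7.869/1.317 = 5.975 mg/L.
e^(−k_d t) = e^(−0.183×1.320) = 0.7854; e^(−k_2 t) = e^(−1.50×1.320) = 0.1381.
D = 5.975 × (0.7854 − 0.1381) + 2.58 × 0.1381 = 3.868 + 0.3562 = 4.224 mg/L.
DO = C_s − D = 7.79 − 4.224 = 3.566 mg/L.

DO ≈ 3.57 mg/L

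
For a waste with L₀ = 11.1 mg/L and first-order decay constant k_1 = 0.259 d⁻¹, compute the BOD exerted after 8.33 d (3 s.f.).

y_t = L₀(1 − e^(−k_1 t)) = 11.1 × (1 − e^(−0.259×8.33))
= 11.1 × (1 − 0.1156) = 11.1 × 0.8844 = 9.817 mg/L.

y ≈ 9.82 mg/L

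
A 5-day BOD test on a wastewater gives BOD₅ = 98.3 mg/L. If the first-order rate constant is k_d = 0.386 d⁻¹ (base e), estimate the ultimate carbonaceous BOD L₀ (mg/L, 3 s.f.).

L₀ ≈ 115 mg/L

BOD₅ = L₀(1 − e^(−5k_d)) ⇒ L₀ = BOD₅ / (1 − e^(−5×0.386))
= 98.3 / (1 − 0.1451) = 98.3 / 0.8549 = 115.0 mg/L.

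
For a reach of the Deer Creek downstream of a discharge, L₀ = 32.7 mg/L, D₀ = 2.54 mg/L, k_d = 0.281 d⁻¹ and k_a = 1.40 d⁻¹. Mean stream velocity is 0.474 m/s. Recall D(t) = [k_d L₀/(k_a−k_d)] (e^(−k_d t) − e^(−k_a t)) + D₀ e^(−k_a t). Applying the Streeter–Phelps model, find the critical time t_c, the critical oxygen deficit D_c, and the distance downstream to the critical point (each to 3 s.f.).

t_c = [1/(k_a−k_d)] ln[(k_a/k_d)(1 − D₀(k_a−k_d)/(k_d L₀))]
= [1/(1.40−0.281)] ln[(1.40/0.281)(1 − 2.54×1.119/(0.281×32.7))]
= (1/1.119) ln[4.982 × 0.6907] = 0.8937 × ln(3.441) = 0.8937 × 1.236 = 1.104 d.
D_c = (k_d/k_a) L₀ e^(−k_d t_c) = (0.281/1.40) × 32.7 × e^(−0.281×1.104) = 0.2007 × 32.7 × 0.7332 = 4.812 mg/L.
x_c = v t_c = 0.474 m/s × 1.104 d × 86400 s/d = 45230 m ≈ 45.2 km.

t_c ≈ 1.10 d; D_c ≈ 4.81 mg/L; x_c ≈ 45.2 km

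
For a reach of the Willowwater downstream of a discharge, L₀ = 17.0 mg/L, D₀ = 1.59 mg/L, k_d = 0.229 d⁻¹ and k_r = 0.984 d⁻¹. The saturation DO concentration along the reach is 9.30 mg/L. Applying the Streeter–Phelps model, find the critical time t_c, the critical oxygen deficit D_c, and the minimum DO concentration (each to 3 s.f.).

t_c ≈ 1.44 d; D_c ≈ 2.84 mg/L; min DO ≈ 6.46 mg/L

t_c = [1/(k_r−k_d)] ln[(k_r/k_d)(1 − D₀(k_r−k_d)/(k_d L₀))]
= [1/(0.984−0.229)] ln[(0.984/0.229)(1 − 1.59×0.7550/(0.229×17.0))]
= (1/0.7550) ln[4.297 × 0.6916] = 1.325 × ln(2.972) = 1.325 × 1.089 = 1.443 d.
L(t_c) = L₀ e^(−k_d t_c) = 17.0 × 0.7187 = 12.22 mg/L, and at the critical point k_r D_c = k_d L, so D_c = (0.229/0.984) × 12.22 = 2.843 mg/L.
Minimum DO = C_s − D_c = 9.30 − 2.843 = 6.457 mg/L.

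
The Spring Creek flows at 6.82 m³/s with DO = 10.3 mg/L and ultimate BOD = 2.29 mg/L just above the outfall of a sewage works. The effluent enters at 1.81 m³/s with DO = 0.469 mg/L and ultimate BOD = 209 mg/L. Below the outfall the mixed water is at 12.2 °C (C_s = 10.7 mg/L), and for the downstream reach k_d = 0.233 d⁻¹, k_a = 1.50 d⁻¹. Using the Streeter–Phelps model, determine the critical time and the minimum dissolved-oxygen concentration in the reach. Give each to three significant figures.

t_c ≈ 1.20 d; minimum DO ≈ 5.33 mg/L

Mixed DO = (6.82×10.3 + 1.81×0.469)/(6.82+1.81) = 71.09/8.630 = 8.238 mg/L.
Mixed L₀ = (6.82×2.29 + 1.81×209)/(8.630) = 393.9/8.630 = 45.64 mg/L.
Initial deficit D₀ = C_s − DO₀ = 10.7 − 8.238 = 2.462 mg/L.
t_c = (1/1.267) ln[(1.50/0.233)(1 − 2.462×1.267/(0.233×45.64))] = 0.7893 × ln(4.550) = 1.196 d.
D_c = (0.233/1.50) × 45.64 × e^(−0.233×1.196) = 0.1553 × 45.64 × 0.7568 = 5.366 mg/L.
Minimum DO = 10.7 − 5.366 = 5.334 mg/L.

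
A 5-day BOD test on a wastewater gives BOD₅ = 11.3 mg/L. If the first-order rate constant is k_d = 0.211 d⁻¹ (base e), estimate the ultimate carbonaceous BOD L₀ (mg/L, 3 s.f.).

BOD₅ = L₀(1 − e^(−5k_d)) ⇒ L₀ = BOD₅ / (1 − e^(−5×0.211))
= 11.3 / (1 − 0.3482) = 11.3 / 0.6518 = 17.34 mg/L.

L₀ ≈ 17.3 mg/L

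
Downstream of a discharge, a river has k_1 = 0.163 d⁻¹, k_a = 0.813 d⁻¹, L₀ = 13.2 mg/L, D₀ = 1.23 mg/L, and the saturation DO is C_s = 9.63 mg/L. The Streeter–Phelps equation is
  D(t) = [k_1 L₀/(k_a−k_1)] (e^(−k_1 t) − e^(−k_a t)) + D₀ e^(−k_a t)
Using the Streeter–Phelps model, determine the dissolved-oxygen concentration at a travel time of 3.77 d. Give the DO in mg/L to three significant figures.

k_1 L₀/(k_a−k_1) = 0.163×13.2/(0.813−0.163) = 2.152/0.6500 = 3.310 mg/L.
e^(−k_1 t) = e^(−0.163×3.770) = 0.5409; e^(−k_a t) = e^(−0.813×3.770) = 0.04665.
D = 3.310 × (0.5409 − 0.04665) + 1.23 × 0.04665 = 1.636 + 0.05738 = 1.693 mg/L.
DO = C_s − D = 9.63 − 1.693 = 7.937 mg/L.

DO ≈ 7.94 mg/L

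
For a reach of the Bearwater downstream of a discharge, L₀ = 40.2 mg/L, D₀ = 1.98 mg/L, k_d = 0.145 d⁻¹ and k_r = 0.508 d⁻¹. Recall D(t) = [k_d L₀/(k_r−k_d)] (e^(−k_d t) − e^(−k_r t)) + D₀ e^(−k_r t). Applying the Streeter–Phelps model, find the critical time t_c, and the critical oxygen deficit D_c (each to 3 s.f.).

t_c ≈ 3.09 d; D_c ≈ 7.33 mg/L

t_c = [1/(k_r−k_d)] ln[(k_r/k_d)(1 − D₀(k_r−k_d)/(k_d L₀))]
= [1/(0.508−0.145)] ln[(0.508/0.145)(1 − 1.98×0.3630/(0.145×40.2))]
= (1/0.3630) ln[3.503 × 0.8767] = 2.755 × ln(3.071) = 2.755 × 1.122 = 3.091 d.
D_c = (k_d/k_r) L₀ e^(−k_d t_c) = (0.145/0.508) × 40.2 × e^(−0.145×3.091) = 0.2854 × 40.2 × 0.6387 = 7.329 mg/L.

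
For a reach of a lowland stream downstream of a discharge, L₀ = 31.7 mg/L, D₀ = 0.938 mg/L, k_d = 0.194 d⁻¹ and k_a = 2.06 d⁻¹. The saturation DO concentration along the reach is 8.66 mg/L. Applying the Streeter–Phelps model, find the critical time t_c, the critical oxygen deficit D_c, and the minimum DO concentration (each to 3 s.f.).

At the critical point dD/dt = 0, so k_d L₀ e^(−k_d t) = k_a D. Substituting D(t) from the Streeter–Phelps equation and solving for t gives
t_c = ln[(k_a/k_d)(1 − D₀(k_a−k_d)/(k_d L₀))] / (k_a−k_d).
Here k_a−k_d = 1.866 d⁻¹ and 1 − D₀(k_a−k_d)/(k_d L₀) = 1 − 0.938×1.866/(0.194×31.7) = 0.7154, so
t_c = ln(10.62 × 0.7154) / 1.866 = 2.028 / 1.866 = 1.087 d.
D_c = (k_d/k_a) L₀ e^(−k_d t_c) = (0.194/2.06) × 31.7 × e^(−0.194×1.087) = 0.09417 × 31.7 × 0.8099 = 2.418 mg/L.
Minimum DO = C_s − D_c = 8.66 − 2.418 = 6.242 mg/L.

t_c ≈ 1.09 d; D_c ≈ 2.42 mg/L; min DO ≈ 6.24 mg/L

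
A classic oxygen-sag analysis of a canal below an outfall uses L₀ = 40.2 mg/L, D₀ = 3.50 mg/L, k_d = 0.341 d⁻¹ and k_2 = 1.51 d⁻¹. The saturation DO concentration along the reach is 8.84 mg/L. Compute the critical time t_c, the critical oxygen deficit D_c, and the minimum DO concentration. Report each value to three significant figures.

t_c ≈ 0.970 d; D_c ≈ 6.52 mg/L; min DO ≈ 2.32 mg/L

t_c = [1/(k_2−k_d)] ln[(k_2/k_d)(1 − D₀(k_2−k_d)/(k_d L₀))]
= [1/(1.51−0.341)] ln[(1.51/0.341)(1 − 3.50×1.169/(0.341×40.2))]
= (1/1.169) ln[4.428 × 0.7015] = 0.8554 × ln(3.106) = 0.8554 × 1.133 = 0.9696 d.
L(t_c) = L₀ e^(−k_d t_c) = 40.2 × 0.7185 = 28.88 mg/L, and at the critical point k_2 D_c = k_d L, so D_c = (0.341/1.51) × 28.88 = 6.522 mg/L.
Minimum DO = C_s − D_c = 8.84 − 6.522 = 2.318 mg/L.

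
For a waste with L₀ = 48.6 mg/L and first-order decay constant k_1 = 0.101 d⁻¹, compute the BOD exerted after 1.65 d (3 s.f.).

y_t = L₀(1 − e^(−k_1 t)) = 48.6 × (1 − e^(−0.101×1.65))
= 48.6 × (1 − 0.8465) = 48.6 × 0.1535 = 7.460 mg/L.

y ≈ 7.46 mg/L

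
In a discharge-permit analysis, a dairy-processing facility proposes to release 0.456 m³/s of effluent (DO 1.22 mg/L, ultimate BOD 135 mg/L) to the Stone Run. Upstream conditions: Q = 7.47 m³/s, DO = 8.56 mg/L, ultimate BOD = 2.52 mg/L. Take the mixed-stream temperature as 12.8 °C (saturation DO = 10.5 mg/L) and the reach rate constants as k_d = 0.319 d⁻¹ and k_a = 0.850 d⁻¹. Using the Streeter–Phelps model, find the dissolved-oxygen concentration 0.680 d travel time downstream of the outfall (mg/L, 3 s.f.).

Mixed DO = (7.47×8.56 + 0.456×1.22)/(7.47+0.456) = 64.50/7.926 = 8.138 mg/L.
Mixed L₀ = (7.47×2.52 + 0.456×135)/(7.926) = 80.38/7.926 = 10.14 mg/L.
Initial deficit D₀ = C_s − DO₀ = 10.5 − 8.138 = 2.362 mg/L.
D(0.680) = [0.319×10.14/(0.850−0.319)](e^(−0.319×0.680) − e^(−0.850×0.680)) + 2.362 e^(−0.850×0.680)
= 6.093 × (0.8050 − 0.5610) + 2.362 × 0.5610 = 2.812 mg/L.
DO = 10.5 − 2.812 = 7.688 mg/L.

DO ≈ 7.69 mg/L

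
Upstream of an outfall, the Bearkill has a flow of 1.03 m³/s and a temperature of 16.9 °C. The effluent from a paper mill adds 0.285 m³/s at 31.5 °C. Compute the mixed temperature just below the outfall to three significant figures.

20.1 °C

Flow-weighted mixing: C = (Q_r C_r + Q_w C_w)/(Q_r + Q_w)
= (1.03×16.9 + 0.285×31.5)/(1.03 + 0.285) = 26.38/1.315 = 20.06 °C.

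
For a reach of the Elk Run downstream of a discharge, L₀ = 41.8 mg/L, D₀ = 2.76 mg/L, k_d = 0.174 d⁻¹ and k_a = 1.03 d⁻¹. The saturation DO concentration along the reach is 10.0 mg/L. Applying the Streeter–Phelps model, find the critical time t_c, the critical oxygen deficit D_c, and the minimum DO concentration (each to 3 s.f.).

t_c ≈ 1.62 d; D_c ≈ 5.33 mg/L; min DO ≈ 4.67 mg/L

t_c = [1/(k_a−k_d)] ln[(k_a/k_d)(1 − D₀(k_a−k_d)/(k_d L₀))]
= [1/(1.03−0.174)] ln[(1.03/0.174)(1 − 2.76×0.8560/(0.174×41.8))]
= (1/0.8560) ln[5.920 × 0.6752] = 1.168 × ln(3.997) = 1.168 × 1.385 = 1.619 d.
D_c = (k_d/k_a) L₀ e^(−k_d t_c) = (0.174/1.03) × 41.8 × e^(−0.174×1.619) = 0.1689 × 41.8 × 0.7546 = 5.328 mg/L.
Minimum DO = C_s − D_c = 10.0 − 5.328 = 4.672 mg/L.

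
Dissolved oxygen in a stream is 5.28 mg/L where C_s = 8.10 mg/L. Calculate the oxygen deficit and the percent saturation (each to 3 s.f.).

D ≈ 2.82 mg/L; 65.2 % saturation

D = C_s − C = 8.10 − 5.28 = 2.82 mg/L.
% saturation = 5.28/8.10 × 100 = 65.2 %.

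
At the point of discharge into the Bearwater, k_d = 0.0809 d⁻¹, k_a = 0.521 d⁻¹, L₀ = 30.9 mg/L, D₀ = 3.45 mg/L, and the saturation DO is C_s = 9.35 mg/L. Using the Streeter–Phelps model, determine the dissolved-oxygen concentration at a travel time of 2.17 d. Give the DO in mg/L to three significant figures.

DO ≈ 5.30 mg/L

k_d L₀/(k_a−k_d) = 0.0809×30.9/(0.521−0.0809) = 2.500/0.4401 = 5.680 mg/L.
e^(−k_d t) = e^(−0.0809×2.170) = 0.8390; e^(−k_a t) = e^(−0.521×2.170) = 0.3228.
D = 5.680 × (0.8390 − 0.3228) + 3.45 × 0.3228 = 2.932 + 1.114 = 4.046 mg/L.
DO = C_s − D = 9.35 − 4.046 = 5.304 mg/L.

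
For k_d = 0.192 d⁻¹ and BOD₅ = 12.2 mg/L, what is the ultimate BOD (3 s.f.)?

BOD₅ = L₀(1 − e^(−5k_d)) ⇒ L₀ = BOD₅ / (1 − e^(−5×0.192))
= 12.2 / (1 − 0.3829) = 12.2 / 0.6171 = 19.77 mg/L.

L₀ ≈ 19.8 mg/L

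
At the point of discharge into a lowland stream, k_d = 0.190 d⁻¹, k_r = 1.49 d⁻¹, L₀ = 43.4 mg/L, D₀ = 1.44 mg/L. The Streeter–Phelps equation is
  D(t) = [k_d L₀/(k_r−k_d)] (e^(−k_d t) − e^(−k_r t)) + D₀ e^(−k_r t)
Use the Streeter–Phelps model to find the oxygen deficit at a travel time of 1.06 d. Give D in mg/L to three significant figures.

k_d L₀/(k_r−k_d) = 0.190×43.4/(1.49−0.190) = 8.246/1.300 = 6.343 mg/L.
e^(−k_d t) = e^(−0.190×1.060) = 0.8176; e^(−k_r t) = e^(−1.49×1.060) = 0.2061.
D = 6.343 × (0.8176 − 0.2061) + 1.44 × 0.2061 = 3.879 + 0.2968 = 4.175 mg/L.

D ≈ 4.18 mg/L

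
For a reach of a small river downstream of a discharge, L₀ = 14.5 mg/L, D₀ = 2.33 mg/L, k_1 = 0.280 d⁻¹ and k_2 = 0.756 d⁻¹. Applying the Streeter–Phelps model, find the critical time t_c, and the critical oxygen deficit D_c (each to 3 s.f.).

t_c ≈ 1.42 d; D_c ≈ 3.61 mg/L

t_c = [1/(k_2−k_1)] ln[(k_2/k_1)(1 − D₀(k_2−k_1)/(k_1 L₀))]
= [1/(0.756−0.280)] ln[(0.756/0.280)(1 − 2.33×0.4760/(0.280×14.5))]
= (1/0.4760) ln[2.700 × 0.7268] = 2.101 × ln(1.962) = 2.101 × 0.6742 = 1.416 d.
D_c = (k_1/k_2) L₀ e^(−k_1 t_c) = (0.280/0.756) × 14.5 × e^(−0.280×1.416) = 0.3704 × 14.5 × 0.6726 = 3.612 mg/L.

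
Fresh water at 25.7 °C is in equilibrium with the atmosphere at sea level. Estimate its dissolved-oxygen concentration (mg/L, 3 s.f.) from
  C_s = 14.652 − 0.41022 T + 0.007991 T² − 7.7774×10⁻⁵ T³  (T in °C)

C_s ≈ 8.07 mg/L

C_s = 14.652 − 0.41022×25.7 + 0.007991×25.7² − 7.7774×10⁻⁵×25.7³ = 8.067 mg/L.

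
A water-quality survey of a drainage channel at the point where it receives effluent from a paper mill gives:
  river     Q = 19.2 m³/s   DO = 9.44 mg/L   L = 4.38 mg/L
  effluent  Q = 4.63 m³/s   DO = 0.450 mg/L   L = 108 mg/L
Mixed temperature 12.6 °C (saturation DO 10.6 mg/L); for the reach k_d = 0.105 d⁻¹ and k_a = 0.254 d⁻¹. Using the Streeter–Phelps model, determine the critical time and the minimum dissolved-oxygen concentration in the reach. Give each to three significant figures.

Mixed DO = (19.2×9.44 + 4.63×0.450)/(19.2+4.63) = 183.3/23.83 = 7.693 mg/L.
Mixed L₀ = (19.2×4.38 + 4.63×108)/(23.83) = 584.1/23.83 = 24.51 mg/L.
Initial deficit D₀ = C_s − DO₀ = 10.6 − 7.693 = 2.907 mg/L.
t_c = (1/0.1490) ln[(0.254/0.105)(1 − 2.907×0.1490/(0.105×24.51))] = 6.711 × ln(2.012) = 4.692 d.
D_c = (0.105/0.254) × 24.51 × e^(−0.105×4.692) = 0.4134 × 24.51 × 0.6110 = 6.191 mg/L.
Minimum DO = 10.6 − 6.191 = 4.409 mg/L.

t_c ≈ 4.69 d; minimum DO ≈ 4.41 mg/L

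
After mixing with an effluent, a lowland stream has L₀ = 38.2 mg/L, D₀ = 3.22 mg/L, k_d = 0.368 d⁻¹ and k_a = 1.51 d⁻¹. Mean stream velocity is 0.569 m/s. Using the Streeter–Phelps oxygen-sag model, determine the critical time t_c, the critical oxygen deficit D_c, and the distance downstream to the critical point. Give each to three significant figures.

t_c = [1/(k_a−k_d)] ln[(k_a/k_d)(1 − D₀(k_a−k_d)/(k_d L₀))]
= [1/(1.51−0.368)] ln[(1.51/0.368)(1 − 3.22×1.142/(0.368×38.2))]
= (1/1.142) ln[4.103 × 0.7384] = 0.8757 × ln(3.030) = 0.8757 × 1.109 = 0.9707 d.
L(t_c) = L₀ e^(−k_d t_c) = 38.2 × 0.6996 = 26.73 mg/L, and at the critical point k_a D_c = k_d L, so D_c = (0.368/1.51) × 26.73 = 6.513 mg/L.
x_c = v t_c = 0.569 m/s × 0.9707 d × 86400 s/d = 47720 m ≈ 47.7 km.

t_c ≈ 0.971 d; D_c ≈ 6.51 mg/L; x_c ≈ 47.7 km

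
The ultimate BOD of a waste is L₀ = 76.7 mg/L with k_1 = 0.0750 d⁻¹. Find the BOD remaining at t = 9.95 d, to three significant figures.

L_t = L₀ e^(−k_1 t) = 76.7 × e^(−0.0750×9.95) = 76.7 × 0.4741 = 36.37 mg/L.

L ≈ 36.4 mg/L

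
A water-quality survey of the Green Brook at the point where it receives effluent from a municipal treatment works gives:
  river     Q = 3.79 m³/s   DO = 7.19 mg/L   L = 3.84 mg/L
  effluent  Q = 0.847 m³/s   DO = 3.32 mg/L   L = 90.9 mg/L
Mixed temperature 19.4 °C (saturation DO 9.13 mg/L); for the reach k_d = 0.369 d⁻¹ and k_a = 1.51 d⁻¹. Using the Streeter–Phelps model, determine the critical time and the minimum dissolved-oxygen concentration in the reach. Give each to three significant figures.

t_c ≈ 0.766 d; minimum DO ≈ 5.49 mg/L

Mixed DO = (3.79×7.19 + 0.847×3.32)/(3.79+0.847) = 30.06/4.637 = 6.483 mg/L.
Mixed L₀ = (3.79×3.84 + 0.847×90.9)/(4.637) = 91.55/4.637 = 19.74 mg/L.
Initial deficit D₀ = C_s − DO₀ = 9.13 − 6.483 = 2.647 mg/L.
t_c = (1/1.141) ln[(1.51/0.369)(1 − 2.647×1.141/(0.369×19.74))] = 0.8764 × ln(2.396) = 0.7657 d.
D_c = (0.369/1.51) × 19.74 × e^(−0.369×0.7657) = 0.2444 × 19.74 × 0.7539 = 3.637 mg/L.
Minimum DO = 9.13 − 3.637 = 5.493 mg/L.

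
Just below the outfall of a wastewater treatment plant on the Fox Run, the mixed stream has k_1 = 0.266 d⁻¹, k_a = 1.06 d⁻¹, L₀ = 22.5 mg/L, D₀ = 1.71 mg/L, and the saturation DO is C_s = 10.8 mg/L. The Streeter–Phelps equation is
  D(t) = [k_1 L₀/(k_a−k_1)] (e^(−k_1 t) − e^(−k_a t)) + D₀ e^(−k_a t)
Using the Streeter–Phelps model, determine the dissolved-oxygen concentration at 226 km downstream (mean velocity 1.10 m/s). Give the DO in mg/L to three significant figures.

Travel time t = x/v = 226 km / (1.10 m/s) = 226000 m / 1.10 m/s = 205500 s = 2.378 d.
k_1 L₀/(k_a−k_1) = 0.266×22.5/(1.06−0.266) = 5.985/0.7940 = 7.538 mg/L.
e^(−k_1 t) = e^(−0.266×2.378) = 0.5312; e^(−k_a t) = e^(−1.06×2.378) = 0.08041.
D = 7.538 × (0.5312 − 0.08041) + 1.71 × 0.08041 = 3.398 + 0.1375 = 3.536 mg/L.
DO = C_s − D = 10.8 − 3.536 = 7.264 mg/L.

DO ≈ 7.26 mg/L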